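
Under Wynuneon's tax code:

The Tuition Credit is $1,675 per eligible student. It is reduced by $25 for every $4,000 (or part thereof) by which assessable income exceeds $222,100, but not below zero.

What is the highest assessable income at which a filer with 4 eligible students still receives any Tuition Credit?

Full credit = 4 × $1,675 = $6,700.
After 267 increments the reduction is 267 × $25 = $6,675, leaving $25; one more increment wipes it out. Increment 267 ends at excess 267 × $4,000 = $1,068,000, so the highest qualifying income is $222,100 + $1,068,000 = $1,290,100.

$1,290,100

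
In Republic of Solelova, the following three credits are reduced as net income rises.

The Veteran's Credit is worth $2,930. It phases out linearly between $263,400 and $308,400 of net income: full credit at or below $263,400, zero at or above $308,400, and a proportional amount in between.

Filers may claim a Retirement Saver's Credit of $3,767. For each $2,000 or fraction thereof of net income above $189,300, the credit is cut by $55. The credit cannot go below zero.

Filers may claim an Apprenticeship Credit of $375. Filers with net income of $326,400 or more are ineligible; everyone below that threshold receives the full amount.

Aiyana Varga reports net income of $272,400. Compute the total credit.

Veteran's Credit: $272,400 is $9,000 into a $45,000 phase-out range, leaving 36,000/45,000 of the credit: $2,930 × 36,000/45,000 = $2,344.
Retirement Saver's Credit: income exceeds $189,300 by $83,100, which is 42 full-or-partial $2,000 increments; reduction = 42 × $55 = $2,310, leaving $1,457.
Apprenticeship Credit: $272,400 is below the $326,400 cutoff, so the full $375 applies.
Total: $2,344 + $1,457 + $375 = $4,176.

$4,176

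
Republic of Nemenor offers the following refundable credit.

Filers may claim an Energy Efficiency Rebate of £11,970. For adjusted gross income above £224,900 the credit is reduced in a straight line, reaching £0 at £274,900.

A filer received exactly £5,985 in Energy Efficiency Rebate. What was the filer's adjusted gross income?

£249,900

£5,985 is 5,985/11,970 of the full £11,970, so 5,985/11,970 of the £50,000 range has been used: income = £224,900 + £50,000 × 5,985/11,970 = £249,900.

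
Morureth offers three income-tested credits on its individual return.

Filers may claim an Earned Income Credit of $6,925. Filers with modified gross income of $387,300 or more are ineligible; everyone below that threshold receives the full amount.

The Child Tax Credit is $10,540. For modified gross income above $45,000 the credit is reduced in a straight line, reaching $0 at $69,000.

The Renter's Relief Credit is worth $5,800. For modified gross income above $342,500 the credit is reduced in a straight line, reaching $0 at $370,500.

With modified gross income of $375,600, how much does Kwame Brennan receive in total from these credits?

Earned Income Credit: $375,600 is below the $387,300 cutoff, so the full $6,925 applies.
Child Tax Credit: $375,600 is at or above $69,000, so the credit is $0.
Renter's Relief Credit: $375,600 is at or above $370,500, so the credit is $0.
Total: $6,925 + $0 + $0 = $6,925.

$6,925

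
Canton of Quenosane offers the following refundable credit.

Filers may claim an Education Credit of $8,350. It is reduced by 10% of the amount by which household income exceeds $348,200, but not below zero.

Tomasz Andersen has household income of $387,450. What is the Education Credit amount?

Education Credit: 10% of the $39,250 excess over $348,200 is $3,925; credit = $8,350 − $3,925 = $4,425.

$4,425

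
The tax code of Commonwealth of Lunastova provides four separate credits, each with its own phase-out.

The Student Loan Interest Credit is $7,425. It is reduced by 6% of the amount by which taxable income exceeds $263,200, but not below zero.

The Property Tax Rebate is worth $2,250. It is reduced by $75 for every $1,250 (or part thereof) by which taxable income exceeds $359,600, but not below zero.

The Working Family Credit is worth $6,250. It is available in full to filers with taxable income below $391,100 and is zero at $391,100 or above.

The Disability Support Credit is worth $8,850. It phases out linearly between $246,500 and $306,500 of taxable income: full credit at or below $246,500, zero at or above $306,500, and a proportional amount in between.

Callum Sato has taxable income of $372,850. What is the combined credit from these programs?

$8,521

Student Loan Interest Credit: 6% of the $109,650 excess over $263,200 is $6,579; credit = $7,425 − $6,579 = $846.
Property Tax Rebate: income exceeds $359,600 by $13,250, which is 11 full-or-partial $1,250 increments; reduction = 11 × $75 = $825, leaving $1,425.
Working Family Credit: $372,850 is below the $391,100 cutoff, so the full $6,250 applies.
Disability Support Credit: $372,850 is at or above $306,500, so the credit is $0.
Total: $846 + $1,425 + $6,250 + $0 = $8,521.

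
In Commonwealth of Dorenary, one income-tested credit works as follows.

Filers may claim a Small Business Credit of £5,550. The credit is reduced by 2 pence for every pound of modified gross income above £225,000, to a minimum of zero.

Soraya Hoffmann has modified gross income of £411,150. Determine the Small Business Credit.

£1,827

Small Business Credit: 2% of the £186,150 excess over £225,000 is £3,723; credit = £5,550 − £3,723 = £1,827.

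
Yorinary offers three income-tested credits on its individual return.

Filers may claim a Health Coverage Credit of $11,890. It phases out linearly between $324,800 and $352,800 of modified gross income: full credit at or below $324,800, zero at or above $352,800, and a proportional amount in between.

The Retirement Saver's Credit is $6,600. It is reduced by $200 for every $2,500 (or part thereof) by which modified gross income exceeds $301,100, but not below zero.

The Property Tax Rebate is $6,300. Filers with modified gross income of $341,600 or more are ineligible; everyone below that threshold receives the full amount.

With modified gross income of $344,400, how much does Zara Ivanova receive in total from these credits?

Health Coverage Credit: $344,400 is $19,600 into a $28,000 phase-out range, leaving 8,400/28,000 of the credit: $11,890 × 8,400/28,000 = $3,567.
Retirement Saver's Credit: income exceeds $301,100 by $43,300, which is 18 full-or-partial $2,500 increments; reduction = 18 × $200 = $3,600, leaving $3,000.
Property Tax Rebate: $344,400 meets or exceeds the $341,600 cutoff, so the credit is $0.
Total: $3,567 + $3,000 + $0 = $6,567.

$6,567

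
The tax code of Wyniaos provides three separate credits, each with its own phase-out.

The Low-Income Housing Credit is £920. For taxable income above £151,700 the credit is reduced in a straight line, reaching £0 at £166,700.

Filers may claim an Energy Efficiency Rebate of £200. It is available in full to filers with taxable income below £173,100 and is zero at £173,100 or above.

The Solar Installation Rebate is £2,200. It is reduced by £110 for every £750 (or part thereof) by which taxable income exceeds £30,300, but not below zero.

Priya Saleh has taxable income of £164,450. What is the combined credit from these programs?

Low-Income Housing Credit: £164,450 is £12,750 into a £15,000 phase-out range, leaving 2,250/15,000 of the credit: £920 × 2,250/15,000 = £138.
Energy Efficiency Rebate: £164,450 is below the £173,100 cutoff, so the full £200 applies.
Solar Installation Rebate: income exceeds £30,300 by £134,150 → 179 increments × £110 = £19,690 ≥ base, so the credit is £0.
Total: £138 + £200 + £0 = £338.

£338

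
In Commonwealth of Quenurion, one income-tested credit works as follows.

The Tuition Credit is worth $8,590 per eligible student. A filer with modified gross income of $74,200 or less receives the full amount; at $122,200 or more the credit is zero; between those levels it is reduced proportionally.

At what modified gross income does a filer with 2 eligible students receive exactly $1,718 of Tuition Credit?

$117,400

Full credit = 2 × $8,590 = $17,180.
$1,718 is 1,718/17,180 of the full $17,180, so 15,462/17,180 of the $48,000 range has been used: income = $74,200 + $48,000 × 15,462/17,180 = $117,400.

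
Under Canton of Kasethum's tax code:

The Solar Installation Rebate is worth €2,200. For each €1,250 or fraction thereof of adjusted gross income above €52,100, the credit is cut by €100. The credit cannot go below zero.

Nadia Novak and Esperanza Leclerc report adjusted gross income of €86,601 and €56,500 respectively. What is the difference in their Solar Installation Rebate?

Nadia (€86,601): Solar Installation Rebate: income exceeds €52,100 by €34,501 → 28 increments × €100 = €2,800 ≥ base, so the credit is €0.
Esperanza (€56,500): Solar Installation Rebate: income exceeds €52,100 by €4,400, which is 4 full-or-partial €1,250 increments; reduction = 4 × €100 = €400, leaving €1,800.
Difference: |€0 − €1,800| = €1,800.

€1,800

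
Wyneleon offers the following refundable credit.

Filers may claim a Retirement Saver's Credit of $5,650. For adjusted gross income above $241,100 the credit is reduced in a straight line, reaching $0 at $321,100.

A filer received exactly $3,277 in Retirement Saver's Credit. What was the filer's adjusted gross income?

$274,700

$3,277 is 3,277/5,650 of the full $5,650, so 2,373/5,650 of the $80,000 range has been used: income = $241,100 + $80,000 × 2,373/5,650 = $274,700.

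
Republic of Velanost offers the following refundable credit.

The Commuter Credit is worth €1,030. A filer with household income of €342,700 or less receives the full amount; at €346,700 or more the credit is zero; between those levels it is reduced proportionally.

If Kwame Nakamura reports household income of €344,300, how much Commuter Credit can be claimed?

Commuter Credit: €344,300 is €1,600 into a €4,000 phase-out range, leaving 2,400/4,000 of the credit: €1,030 × 2,400/4,000 = €618.

€618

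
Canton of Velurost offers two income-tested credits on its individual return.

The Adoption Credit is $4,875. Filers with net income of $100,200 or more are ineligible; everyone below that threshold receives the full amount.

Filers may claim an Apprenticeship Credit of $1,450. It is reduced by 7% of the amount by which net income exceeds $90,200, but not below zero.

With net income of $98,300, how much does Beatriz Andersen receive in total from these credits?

$5,758

Adoption Credit: $98,300 is below the $100,200 cutoff, so the full $4,875 applies.
Apprenticeship Credit: 7% of the $8,100 excess over $90,200 is $567; credit = $1,450 − $567 = $883.
Total: $4,875 + $883 = $5,758.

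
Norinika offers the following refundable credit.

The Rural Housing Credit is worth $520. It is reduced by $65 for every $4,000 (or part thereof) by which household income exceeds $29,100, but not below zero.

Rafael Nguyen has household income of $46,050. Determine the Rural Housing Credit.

Rural Housing Credit: income exceeds $29,100 by $16,950, which is 5 full-or-partial $4,000 increments; reduction = 5 × $65 = $325, leaving $195.

$195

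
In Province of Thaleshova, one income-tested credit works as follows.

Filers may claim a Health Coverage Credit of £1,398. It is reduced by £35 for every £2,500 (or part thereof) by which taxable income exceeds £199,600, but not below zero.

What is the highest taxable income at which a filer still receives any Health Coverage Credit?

After 39 increments the reduction is 39 × £35 = £1,365, leaving £33; one more increment wipes it out. Increment 39 ends at excess 39 × £2,500 = £97,500, so the highest qualifying income is £199,600 + £97,500 = £297,100.

£297,100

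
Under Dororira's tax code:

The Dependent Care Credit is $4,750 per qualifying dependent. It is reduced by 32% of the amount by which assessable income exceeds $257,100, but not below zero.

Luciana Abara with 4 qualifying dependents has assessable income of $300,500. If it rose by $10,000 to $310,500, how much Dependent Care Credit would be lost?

At $300,500 — base = 4 × $4,750 = $19,000. 32% of the $43,400 excess over $257,100 is $13,888; credit = $19,000 − $13,888 = $5,112.
At $310,500 — base = 4 × $4,750 = $19,000. 32% of the $53,400 excess over $257,100 is $17,088; credit = $19,000 − $17,088 = $1,912.
Lost: $5,112 − $1,912 = $3,200.

$3,200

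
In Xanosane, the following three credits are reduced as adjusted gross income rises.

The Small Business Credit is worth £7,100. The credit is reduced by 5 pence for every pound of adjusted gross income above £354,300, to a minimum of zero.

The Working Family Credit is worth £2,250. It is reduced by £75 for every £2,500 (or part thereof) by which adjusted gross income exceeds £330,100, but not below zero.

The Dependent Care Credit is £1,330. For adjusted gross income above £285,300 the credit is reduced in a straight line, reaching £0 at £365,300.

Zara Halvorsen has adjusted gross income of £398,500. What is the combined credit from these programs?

Small Business Credit: 5% of the £44,200 excess over £354,300 is £2,210; credit = £7,100 − £2,210 = £4,890.
Working Family Credit: income exceeds £330,100 by £68,400, which is 28 full-or-partial £2,500 increments; reduction = 28 × £75 = £2,100, leaving £150.
Dependent Care Credit: £398,500 is at or above £365,300, so the credit is £0.
Total: £4,890 + £150 + £0 = £5,040.

£5,040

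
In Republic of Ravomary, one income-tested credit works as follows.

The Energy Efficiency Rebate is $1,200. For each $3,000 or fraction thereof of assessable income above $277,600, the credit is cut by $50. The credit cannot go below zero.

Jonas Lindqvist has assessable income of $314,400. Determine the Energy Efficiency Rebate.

Energy Efficiency Rebate: income exceeds $277,600 by $36,800, which is 13 full-or-partial $3,000 increments; reduction = 13 × $50 = $650, leaving $550.

$550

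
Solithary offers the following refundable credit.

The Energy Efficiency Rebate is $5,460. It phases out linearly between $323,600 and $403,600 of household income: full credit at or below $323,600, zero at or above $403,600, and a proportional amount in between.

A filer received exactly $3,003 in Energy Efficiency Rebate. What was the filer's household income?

$359,600

$3,003 is 3,003/5,460 of the full $5,460, so 2,457/5,460 of the $80,000 range has been used: income = $323,600 + $80,000 × 2,457/5,460 = $359,600.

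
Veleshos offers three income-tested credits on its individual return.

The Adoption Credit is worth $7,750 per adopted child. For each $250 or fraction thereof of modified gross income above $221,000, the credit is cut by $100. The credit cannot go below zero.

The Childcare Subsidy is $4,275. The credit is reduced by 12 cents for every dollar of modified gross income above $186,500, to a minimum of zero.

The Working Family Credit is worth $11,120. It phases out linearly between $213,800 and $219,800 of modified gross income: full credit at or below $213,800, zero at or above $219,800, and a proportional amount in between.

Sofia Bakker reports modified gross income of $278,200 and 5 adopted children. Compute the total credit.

Adoption Credit: base = 5 × $7,750 = $38,750. income exceeds $221,000 by $57,200, which is 229 full-or-partial $250 increments; reduction = 229 × $100 = $22,900, leaving $15,850.
Childcare Subsidy: 12% of the $91,700 excess over $186,500 is $11,004 ≥ base, so the credit is $0.
Working Family Credit: $278,200 is at or above $219,800, so the credit is $0.
Total: $15,850 + $0 + $0 = $15,850.

$15,850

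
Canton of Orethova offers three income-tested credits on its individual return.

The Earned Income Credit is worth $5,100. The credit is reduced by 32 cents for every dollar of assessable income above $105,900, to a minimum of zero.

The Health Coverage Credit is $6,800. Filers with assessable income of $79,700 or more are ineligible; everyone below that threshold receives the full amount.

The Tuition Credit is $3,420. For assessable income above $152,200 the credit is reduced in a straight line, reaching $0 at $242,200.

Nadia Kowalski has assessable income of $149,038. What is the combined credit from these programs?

Earned Income Credit: 32% of the $43,138 excess over $105,900 is $13,804.16 ≥ base, so the credit is $0.
Health Coverage Credit: $149,038 meets or exceeds the $79,700 cutoff, so the credit is $0.
Tuition Credit: $149,038 is at or below the $152,200 threshold, so the full $3,420 applies.
Total: $0 + $0 + $3,420 = $3,420.

$3,420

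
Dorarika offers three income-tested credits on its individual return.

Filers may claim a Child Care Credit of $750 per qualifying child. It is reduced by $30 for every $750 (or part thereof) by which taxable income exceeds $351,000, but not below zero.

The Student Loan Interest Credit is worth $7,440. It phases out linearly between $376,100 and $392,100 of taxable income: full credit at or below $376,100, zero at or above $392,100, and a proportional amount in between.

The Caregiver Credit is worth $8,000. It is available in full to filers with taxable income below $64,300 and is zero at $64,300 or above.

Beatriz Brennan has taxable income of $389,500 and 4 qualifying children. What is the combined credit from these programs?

$2,649

Child Care Credit: base = 4 × $750 = $3,000. income exceeds $351,000 by $38,500, which is 52 full-or-partial $750 increments; reduction = 52 × $30 = $1,560, leaving $1,440.
Student Loan Interest Credit: $389,500 is $13,400 into a $16,000 phase-out range, leaving 2,600/16,000 of the credit: $7,440 × 2,600/16,000 = $1,209.
Caregiver Credit: $389,500 meets or exceeds the $64,300 cutoff, so the credit is $0.
Total: $1,440 + $1,209 + $0 = $2,649.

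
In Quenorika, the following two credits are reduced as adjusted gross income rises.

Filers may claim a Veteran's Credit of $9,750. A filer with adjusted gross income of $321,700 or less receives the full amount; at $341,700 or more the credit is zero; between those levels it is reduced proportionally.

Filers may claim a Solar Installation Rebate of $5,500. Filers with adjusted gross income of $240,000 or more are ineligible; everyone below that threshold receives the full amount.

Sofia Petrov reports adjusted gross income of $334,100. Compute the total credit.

$3,705

Veteran's Credit: $334,100 is $12,400 into a $20,000 phase-out range, leaving 7,600/20,000 of the credit: $9,750 × 7,600/20,000 = $3,705.
Solar Installation Rebate: $334,100 meets or exceeds the $240,000 cutoff, so the credit is $0.
Total: $3,705 + $0 = $3,705.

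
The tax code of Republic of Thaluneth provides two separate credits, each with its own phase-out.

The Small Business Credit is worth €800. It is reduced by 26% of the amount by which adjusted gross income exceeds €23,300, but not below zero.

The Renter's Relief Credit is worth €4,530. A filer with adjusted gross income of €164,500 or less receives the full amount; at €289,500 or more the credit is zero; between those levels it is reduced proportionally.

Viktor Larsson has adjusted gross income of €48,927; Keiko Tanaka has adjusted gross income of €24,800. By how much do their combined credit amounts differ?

€410

Viktor (€48,927): Small Business Credit: 26% of the €25,627 excess over €23,300 is €6,663.02 ≥ base, so the credit is €0. Renter's Relief Credit: €48,927 is at or below the €164,500 threshold, so the full €4,530 applies. total €0 + €4,530 = €4,530
Keiko (€24,800): Small Business Credit: 26% of the €1,500 excess over €23,300 is €390; credit = €800 − €390 = €410. Renter's Relief Credit: €24,800 is at or below the €164,500 threshold, so the full €4,530 applies. total €410 + €4,530 = €4,940
Difference: |€4,530 − €4,940| = €410.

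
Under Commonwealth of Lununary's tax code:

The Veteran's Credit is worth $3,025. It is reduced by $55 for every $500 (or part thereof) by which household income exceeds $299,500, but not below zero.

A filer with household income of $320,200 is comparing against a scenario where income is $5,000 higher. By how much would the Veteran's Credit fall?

$550

At $320,200 — income exceeds $299,500 by $20,700, which is 42 full-or-partial $500 increments; reduction = 42 × $55 = $2,310, leaving $715.
At $325,200 — income exceeds $299,500 by $25,700, which is 52 full-or-partial $500 increments; reduction = 52 × $55 = $2,860, leaving $165.
Lost: $715 − $165 = $550.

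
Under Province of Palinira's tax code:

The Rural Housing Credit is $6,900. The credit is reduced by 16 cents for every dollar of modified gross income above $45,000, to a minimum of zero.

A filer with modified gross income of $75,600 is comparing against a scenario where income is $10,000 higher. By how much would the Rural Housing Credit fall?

At $75,600 — 16% of the $30,600 excess over $45,000 is $4,896; credit = $6,900 − $4,896 = $2,004.
At $85,600 — 16% of the $40,600 excess over $45,000 is $6,496; credit = $6,900 − $6,496 = $404.
Lost: $2,004 − $404 = $1,600.

$1,600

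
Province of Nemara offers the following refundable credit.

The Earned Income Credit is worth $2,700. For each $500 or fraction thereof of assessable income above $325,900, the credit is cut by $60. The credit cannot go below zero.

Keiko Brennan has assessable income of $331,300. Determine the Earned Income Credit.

$2,040

Earned Income Credit: income exceeds $325,900 by $5,400, which is 11 full-or-partial $500 increments; reduction = 11 × $60 = $660, leaving $2,040.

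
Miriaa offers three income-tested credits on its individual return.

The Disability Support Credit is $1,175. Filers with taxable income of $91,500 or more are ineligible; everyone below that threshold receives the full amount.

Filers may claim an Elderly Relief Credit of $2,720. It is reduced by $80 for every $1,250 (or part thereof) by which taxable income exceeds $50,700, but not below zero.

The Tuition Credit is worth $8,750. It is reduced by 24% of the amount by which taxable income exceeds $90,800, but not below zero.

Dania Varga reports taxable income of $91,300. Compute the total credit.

Disability Support Credit: $91,300 is below the $91,500 cutoff, so the full $1,175 applies.
Elderly Relief Credit: income exceeds $50,700 by $40,600, which is 33 full-or-partial $1,250 increments; reduction = 33 × $80 = $2,640, leaving $80.
Tuition Credit: 24% of the $500 excess over $90,800 is $120; credit = $8,750 − $120 = $8,630.
Total: $1,175 + $80 + $8,630 = $9,885.

$9,885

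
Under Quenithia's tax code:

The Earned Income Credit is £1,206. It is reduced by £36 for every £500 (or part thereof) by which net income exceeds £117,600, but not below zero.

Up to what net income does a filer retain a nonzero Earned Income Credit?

After 33 increments the reduction is 33 × £36 = £1,188, leaving £18; one more increment wipes it out. Increment 33 ends at excess 33 × £500 = £16,500, so the highest qualifying income is £117,600 + £16,500 = £134,100.

£134,100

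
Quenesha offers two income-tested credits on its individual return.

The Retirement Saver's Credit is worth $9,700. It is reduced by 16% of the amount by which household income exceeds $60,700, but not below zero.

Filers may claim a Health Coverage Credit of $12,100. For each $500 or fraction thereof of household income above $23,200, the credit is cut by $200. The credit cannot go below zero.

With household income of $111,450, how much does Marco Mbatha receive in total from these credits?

Retirement Saver's Credit: 16% of the $50,750 excess over $60,700 is $8,120; credit = $9,700 − $8,120 = $1,580.
Health Coverage Credit: income exceeds $23,200 by $88,250 → 177 increments × $200 = $35,400 ≥ base, so the credit is $0.
Total: $1,580 + $0 = $1,580.

$1,580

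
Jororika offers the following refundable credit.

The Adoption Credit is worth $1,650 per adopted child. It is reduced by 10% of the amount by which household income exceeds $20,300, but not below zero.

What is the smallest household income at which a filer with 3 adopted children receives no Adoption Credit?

$69,800

Full credit = 3 × $1,650 = $4,950.
The credit falls by 10% of each dollar above $20,300, so it reaches zero when the excess is $4,950 / 10% = $49,500: income = $20,300 + $49,500 = $69,800.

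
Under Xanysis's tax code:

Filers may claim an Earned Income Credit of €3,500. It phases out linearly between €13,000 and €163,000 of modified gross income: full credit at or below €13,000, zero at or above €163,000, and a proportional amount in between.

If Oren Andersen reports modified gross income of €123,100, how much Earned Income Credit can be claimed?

€931

Earned Income Credit: €123,100 is €110,100 into a €150,000 phase-out range, leaving 39,900/150,000 of the credit: €3,500 × 39,900/150,000 = €931.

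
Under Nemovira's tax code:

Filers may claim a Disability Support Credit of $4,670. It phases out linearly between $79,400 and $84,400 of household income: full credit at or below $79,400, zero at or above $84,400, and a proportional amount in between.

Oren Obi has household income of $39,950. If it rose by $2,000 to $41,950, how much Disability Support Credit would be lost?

$0

At $39,950 — $39,950 is at or below the $79,400 threshold, so the full $4,670 applies.
At $41,950 — $41,950 is at or below the $79,400 threshold, so the full $4,670 applies.
Lost: $4,670 − $4,670 = $0.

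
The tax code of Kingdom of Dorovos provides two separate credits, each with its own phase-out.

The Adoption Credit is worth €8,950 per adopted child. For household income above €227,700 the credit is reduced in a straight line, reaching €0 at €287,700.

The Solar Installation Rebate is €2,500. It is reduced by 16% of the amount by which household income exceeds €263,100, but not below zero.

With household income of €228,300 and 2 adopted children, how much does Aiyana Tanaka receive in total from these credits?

Adoption Credit: base = 2 × €8,950 = €17,900. €228,300 is €600 into a €60,000 phase-out range, leaving 59,400/60,000 of the credit: €17,900 × 59,400/60,000 = €17,721.
Solar Installation Rebate: €228,300 is at or below the €263,100 threshold, so the full €2,500 applies.
Total: €17,721 + €2,500 = €20,221.

€20,221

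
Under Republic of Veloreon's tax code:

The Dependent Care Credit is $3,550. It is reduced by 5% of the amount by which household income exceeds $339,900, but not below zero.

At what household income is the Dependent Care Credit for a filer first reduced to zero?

$410,900

The credit falls by 5% of each dollar above $339,900, so it reaches zero when the excess is $3,550 / 5% = $71,000: income = $339,900 + $71,000 = $410,900.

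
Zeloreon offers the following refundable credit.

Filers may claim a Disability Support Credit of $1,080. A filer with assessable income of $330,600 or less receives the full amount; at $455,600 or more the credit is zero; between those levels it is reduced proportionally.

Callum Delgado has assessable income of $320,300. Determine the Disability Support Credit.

$1,080

Disability Support Credit: $320,300 is at or below the $330,600 threshold, so the full $1,080 applies.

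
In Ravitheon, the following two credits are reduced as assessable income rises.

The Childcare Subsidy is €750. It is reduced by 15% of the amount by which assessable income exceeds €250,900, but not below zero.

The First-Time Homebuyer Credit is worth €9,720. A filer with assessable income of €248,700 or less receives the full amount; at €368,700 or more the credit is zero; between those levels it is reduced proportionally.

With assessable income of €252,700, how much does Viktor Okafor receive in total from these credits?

€9,876

Childcare Subsidy: 15% of the €1,800 excess over €250,900 is €270; credit = €750 − €270 = €480.
First-Time Homebuyer Credit: €252,700 is €4,000 into a €120,000 phase-out range, leaving 116,000/120,000 of the credit: €9,720 × 116,000/120,000 = €9,396.
Total: €480 + €9,396 = €9,876.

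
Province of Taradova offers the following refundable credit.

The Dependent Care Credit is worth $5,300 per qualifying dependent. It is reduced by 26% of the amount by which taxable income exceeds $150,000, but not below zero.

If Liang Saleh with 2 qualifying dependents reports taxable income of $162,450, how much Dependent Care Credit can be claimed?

Dependent Care Credit: base = 2 × $5,300 = $10,600. 26% of the $12,450 excess over $150,000 is $3,237; credit = $10,600 − $3,237 = $7,363.

$7,363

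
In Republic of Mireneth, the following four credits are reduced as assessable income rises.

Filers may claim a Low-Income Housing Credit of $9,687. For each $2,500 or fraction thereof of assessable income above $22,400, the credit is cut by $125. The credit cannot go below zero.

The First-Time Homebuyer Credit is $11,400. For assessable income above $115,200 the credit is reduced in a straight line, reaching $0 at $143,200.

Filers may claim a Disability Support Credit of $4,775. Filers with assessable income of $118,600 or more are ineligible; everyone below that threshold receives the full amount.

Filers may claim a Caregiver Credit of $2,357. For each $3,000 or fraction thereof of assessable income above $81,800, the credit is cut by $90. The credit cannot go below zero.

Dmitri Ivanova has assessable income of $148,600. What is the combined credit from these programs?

Low-Income Housing Credit: income exceeds $22,400 by $126,200, which is 51 full-or-partial $2,500 increments; reduction = 51 × $125 = $6,375, leaving $3,312.
First-Time Homebuyer Credit: $148,600 is at or above $143,200, so the credit is $0.
Disability Support Credit: $148,600 meets or exceeds the $118,600 cutoff, so the credit is $0.
Caregiver Credit: income exceeds $81,800 by $66,800, which is 23 full-or-partial $3,000 increments; reduction = 23 × $90 = $2,070, leaving $287.
Total: $3,312 + $0 + $0 + $287 = $3,599.

$3,599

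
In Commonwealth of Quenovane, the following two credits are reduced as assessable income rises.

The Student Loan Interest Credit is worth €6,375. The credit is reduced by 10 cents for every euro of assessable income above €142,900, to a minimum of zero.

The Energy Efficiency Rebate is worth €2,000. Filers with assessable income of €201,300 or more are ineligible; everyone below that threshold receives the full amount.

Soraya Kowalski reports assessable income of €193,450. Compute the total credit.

Student Loan Interest Credit: 10% of the €50,550 excess over €142,900 is €5,055; credit = €6,375 − €5,055 = €1,320.
Energy Efficiency Rebate: €193,450 is below the €201,300 cutoff, so the full €2,000 applies.
Total: €1,320 + €2,000 = €3,320.

€3,320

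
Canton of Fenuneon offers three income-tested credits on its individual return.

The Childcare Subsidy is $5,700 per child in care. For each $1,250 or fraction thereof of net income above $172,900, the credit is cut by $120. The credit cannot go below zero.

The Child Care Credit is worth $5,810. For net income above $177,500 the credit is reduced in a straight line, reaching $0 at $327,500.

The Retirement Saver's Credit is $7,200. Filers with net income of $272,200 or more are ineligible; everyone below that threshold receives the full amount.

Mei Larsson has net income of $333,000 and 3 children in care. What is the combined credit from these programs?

$1,620

Childcare Subsidy: base = 3 × $5,700 = $17,100. income exceeds $172,900 by $160,100, which is 129 full-or-partial $1,250 increments; reduction = 129 × $120 = $15,480, leaving $1,620.
Child Care Credit: $333,000 is at or above $327,500, so the credit is $0.
Retirement Saver's Credit: $333,000 meets or exceeds the $272,200 cutoff, so the credit is $0.
Total: $1,620 + $0 + $0 = $1,620.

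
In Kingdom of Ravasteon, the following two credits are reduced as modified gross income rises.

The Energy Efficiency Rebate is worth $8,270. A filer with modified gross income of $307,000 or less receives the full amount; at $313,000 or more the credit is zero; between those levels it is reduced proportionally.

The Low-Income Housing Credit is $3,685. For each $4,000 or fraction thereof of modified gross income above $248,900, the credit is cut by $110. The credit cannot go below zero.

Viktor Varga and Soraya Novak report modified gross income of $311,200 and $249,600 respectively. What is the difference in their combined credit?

$7,439

Viktor ($311,200): Energy Efficiency Rebate: $311,200 is $4,200 into a $6,000 phase-out range, leaving 1,800/6,000 of the credit: $8,270 × 1,800/6,000 = $2,481. Low-Income Housing Credit: income exceeds $248,900 by $62,300, which is 16 full-or-partial $4,000 increments; reduction = 16 × $110 = $1,760, leaving $1,925. total $2,481 + $1,925 = $4,406
Soraya ($249,600): Energy Efficiency Rebate: $249,600 is at or below the $307,000 threshold, so the full $8,270 applies. Low-Income Housing Credit: income exceeds $248,900 by $700, which is 1 full-or-partial $4,000 increment; reduction = 1 × $110 = $110, leaving $3,575. total $8,270 + $3,575 = $11,845
Difference: |$4,406 − $11,845| = $7,439.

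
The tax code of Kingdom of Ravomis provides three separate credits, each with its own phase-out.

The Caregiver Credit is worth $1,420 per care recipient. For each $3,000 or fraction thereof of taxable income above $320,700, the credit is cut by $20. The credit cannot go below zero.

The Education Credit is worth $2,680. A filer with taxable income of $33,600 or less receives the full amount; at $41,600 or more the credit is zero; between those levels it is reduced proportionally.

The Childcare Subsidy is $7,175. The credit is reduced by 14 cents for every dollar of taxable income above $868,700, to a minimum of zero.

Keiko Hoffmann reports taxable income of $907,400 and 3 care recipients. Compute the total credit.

Caregiver Credit: base = 3 × $1,420 = $4,260. income exceeds $320,700 by $586,700, which is 196 full-or-partial $3,000 increments; reduction = 196 × $20 = $3,920, leaving $340.
Education Credit: $907,400 is at or above $41,600, so the credit is $0.
Childcare Subsidy: 14% of the $38,700 excess over $868,700 is $5,418; credit = $7,175 − $5,418 = $1,757.
Total: $340 + $0 + $1,757 = $2,097.

$2,097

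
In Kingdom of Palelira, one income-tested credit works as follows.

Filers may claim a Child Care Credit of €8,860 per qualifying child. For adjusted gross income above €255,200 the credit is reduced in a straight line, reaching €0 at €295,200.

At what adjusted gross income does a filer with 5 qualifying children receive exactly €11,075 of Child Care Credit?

Full credit = 5 × €8,860 = €44,300.
€11,075 is 11,075/44,300 of the full €44,300, so 33,225/44,300 of the €40,000 range has been used: income = €255,200 + €40,000 × 33,225/44,300 = €285,200.

€285,200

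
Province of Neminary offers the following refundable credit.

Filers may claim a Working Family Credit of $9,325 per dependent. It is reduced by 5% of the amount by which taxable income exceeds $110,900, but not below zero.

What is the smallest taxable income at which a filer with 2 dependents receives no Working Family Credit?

$483,900

Full credit = 2 × $9,325 = $18,650.
The credit falls by 5% of each dollar above $110,900, so it reaches zero when the excess is $18,650 / 5% = $373,000: income = $110,900 + $373,000 = $483,900.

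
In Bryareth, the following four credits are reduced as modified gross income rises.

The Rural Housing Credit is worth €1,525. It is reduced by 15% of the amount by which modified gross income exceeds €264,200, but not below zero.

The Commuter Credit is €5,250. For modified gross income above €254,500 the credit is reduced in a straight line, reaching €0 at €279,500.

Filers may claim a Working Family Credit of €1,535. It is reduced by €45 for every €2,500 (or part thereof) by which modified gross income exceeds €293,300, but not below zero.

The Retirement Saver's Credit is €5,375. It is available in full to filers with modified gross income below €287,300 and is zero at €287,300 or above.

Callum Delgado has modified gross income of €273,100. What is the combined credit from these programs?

Rural Housing Credit: 15% of the €8,900 excess over €264,200 is €1,335; credit = €1,525 − €1,335 = €190.
Commuter Credit: €273,100 is €18,600 into a €25,000 phase-out range, leaving 6,400/25,000 of the credit: €5,250 × 6,400/25,000 = €1,344.
Working Family Credit: €273,100 is at or below the €293,300 threshold, so the full €1,535 applies.
Retirement Saver's Credit: €273,100 is below the €287,300 cutoff, so the full €5,375 applies.
Total: €190 + €1,344 + €1,535 + €5,375 = €8,444.

€8,444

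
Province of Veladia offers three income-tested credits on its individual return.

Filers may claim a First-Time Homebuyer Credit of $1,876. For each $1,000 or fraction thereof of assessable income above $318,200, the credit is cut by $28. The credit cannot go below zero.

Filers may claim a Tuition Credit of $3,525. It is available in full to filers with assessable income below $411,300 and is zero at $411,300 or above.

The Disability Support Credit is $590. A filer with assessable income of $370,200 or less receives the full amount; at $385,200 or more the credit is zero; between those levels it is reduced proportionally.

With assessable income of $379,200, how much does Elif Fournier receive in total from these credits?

First-Time Homebuyer Credit: income exceeds $318,200 by $61,000, which is 61 full-or-partial $1,000 increments; reduction = 61 × $28 = $1,708, leaving $168.
Tuition Credit: $379,200 is below the $411,300 cutoff, so the full $3,525 applies.
Disability Support Credit: $379,200 is $9,000 into a $15,000 phase-out range, leaving 6,000/15,000 of the credit: $590 × 6,000/15,000 = $236.
Total: $168 + $3,525 + $236 = $3,929.

$3,929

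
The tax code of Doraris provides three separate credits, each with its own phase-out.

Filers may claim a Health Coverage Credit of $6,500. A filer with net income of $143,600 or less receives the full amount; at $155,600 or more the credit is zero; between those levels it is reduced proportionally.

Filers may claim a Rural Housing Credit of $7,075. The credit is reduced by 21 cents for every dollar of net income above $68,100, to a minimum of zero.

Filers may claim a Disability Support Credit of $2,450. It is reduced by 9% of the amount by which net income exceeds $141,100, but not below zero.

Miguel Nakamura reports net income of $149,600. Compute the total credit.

$4,935

Health Coverage Credit: $149,600 is $6,000 into a $12,000 phase-out range, leaving 6,000/12,000 of the credit: $6,500 × 6,000/12,000 = $3,250.
Rural Housing Credit: 21% of the $81,500 excess over $68,100 is $17,115 ≥ base, so the credit is $0.
Disability Support Credit: 9% of the $8,500 excess over $141,100 is $765; credit = $2,450 − $765 = $1,685.
Total: $3,250 + $0 + $1,685 = $4,935.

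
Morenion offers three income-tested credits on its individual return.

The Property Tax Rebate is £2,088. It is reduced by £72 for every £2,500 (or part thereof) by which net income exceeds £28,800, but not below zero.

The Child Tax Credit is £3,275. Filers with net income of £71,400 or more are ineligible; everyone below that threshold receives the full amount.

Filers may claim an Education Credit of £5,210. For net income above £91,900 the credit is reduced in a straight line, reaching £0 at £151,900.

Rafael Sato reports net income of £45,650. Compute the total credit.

£10,069

Property Tax Rebate: income exceeds £28,800 by £16,850, which is 7 full-or-partial £2,500 increments; reduction = 7 × £72 = £504, leaving £1,584.
Child Tax Credit: £45,650 is below the £71,400 cutoff, so the full £3,275 applies.
Education Credit: £45,650 is at or below the £91,900 threshold, so the full £5,210 applies.
Total: £1,584 + £3,275 + £5,210 = £10,069.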